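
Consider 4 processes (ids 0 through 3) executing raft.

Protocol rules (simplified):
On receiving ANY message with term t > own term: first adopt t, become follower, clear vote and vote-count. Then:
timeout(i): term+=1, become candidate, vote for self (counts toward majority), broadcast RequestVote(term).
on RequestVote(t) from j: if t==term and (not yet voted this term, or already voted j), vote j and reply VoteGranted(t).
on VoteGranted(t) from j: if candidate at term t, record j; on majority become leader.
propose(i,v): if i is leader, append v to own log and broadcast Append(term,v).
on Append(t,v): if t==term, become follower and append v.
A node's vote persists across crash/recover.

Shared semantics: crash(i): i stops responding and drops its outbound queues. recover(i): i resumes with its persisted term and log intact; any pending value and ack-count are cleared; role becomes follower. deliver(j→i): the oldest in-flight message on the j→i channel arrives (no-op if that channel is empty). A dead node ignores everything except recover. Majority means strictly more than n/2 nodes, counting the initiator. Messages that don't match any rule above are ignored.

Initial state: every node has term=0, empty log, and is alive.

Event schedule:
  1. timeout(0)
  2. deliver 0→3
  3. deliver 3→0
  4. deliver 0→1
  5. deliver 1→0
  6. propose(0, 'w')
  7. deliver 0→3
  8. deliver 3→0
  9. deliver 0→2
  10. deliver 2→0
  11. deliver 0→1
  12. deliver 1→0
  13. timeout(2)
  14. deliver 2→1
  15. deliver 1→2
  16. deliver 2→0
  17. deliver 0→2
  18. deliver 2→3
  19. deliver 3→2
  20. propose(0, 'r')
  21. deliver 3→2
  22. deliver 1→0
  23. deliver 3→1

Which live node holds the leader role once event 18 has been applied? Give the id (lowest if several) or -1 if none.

e1 timeout(0): 0[cand,t=1,-]
e2 deliver 0→3: 3[foll,t=1,-]
e3 deliver 3→0: ·
e4 deliver 0→1: 1[foll,t=1,-]
e5 deliver 1→0: 0[lead,t=1,-]
e6 propose(0,'w'): 0[lead,t=1,w]
e7 deliver 0→3: 3[foll,t=1,w]
e8 deliver 3→0: ·
e9 deliver 0→2: 2[foll,t=1,-]
e10 deliver 2→0: ·
e11 deliver 0→1: 1[foll,t=1,w]
e12 deliver 1→0: ·
e13 timeout(2): 2[cand,t=2,-]
e14 deliver 2→1: 1[foll,t=2,w]
e15 deliver 1→2: ·
e16 deliver 2→0: 0[foll,t=2,w]
e17 deliver 0→2: ·
e18 deliver 2→3: 3[foll,t=2,w]

-1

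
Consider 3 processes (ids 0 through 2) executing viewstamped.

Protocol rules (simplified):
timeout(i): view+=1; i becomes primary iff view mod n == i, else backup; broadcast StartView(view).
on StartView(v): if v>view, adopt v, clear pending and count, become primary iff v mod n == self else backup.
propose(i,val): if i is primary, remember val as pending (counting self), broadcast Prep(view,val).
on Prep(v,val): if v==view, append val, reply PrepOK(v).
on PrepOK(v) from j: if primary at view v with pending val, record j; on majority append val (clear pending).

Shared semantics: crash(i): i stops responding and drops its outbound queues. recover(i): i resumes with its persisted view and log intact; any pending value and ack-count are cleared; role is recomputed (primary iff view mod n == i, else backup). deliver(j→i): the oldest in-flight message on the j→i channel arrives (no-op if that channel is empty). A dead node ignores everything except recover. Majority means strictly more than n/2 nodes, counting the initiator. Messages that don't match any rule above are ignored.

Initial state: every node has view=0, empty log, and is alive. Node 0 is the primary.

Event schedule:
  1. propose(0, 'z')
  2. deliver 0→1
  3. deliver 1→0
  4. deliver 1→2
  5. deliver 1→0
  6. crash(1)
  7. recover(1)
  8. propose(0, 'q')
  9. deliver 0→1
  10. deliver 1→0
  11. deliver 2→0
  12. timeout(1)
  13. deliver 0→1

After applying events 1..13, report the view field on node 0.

step 1 propose(0,'z'): —
step 2 deliver 0→1: 1={back,v=0,log=z}
step 3 deliver 1→0: 0={prim,v=0,log=z}
step 4 deliver 1→2: —
step 5 deliver 1→0: —
step 6 crash(1): 1={✗back,v=0,log=z}
step 7 recover(1): 1={back,v=0,log=z}
step 8 propose(0,'q'): —
step 9 deliver 0→1: 1={back,v=0,log=z,q}
step 10 deliver 1→0: 0={prim,v=0,log=z,q}
step 11 deliver 2→0: —
step 12 timeout(1): 1={prim,v=1,log=z,q}
step 13 deliver 0→1: —

0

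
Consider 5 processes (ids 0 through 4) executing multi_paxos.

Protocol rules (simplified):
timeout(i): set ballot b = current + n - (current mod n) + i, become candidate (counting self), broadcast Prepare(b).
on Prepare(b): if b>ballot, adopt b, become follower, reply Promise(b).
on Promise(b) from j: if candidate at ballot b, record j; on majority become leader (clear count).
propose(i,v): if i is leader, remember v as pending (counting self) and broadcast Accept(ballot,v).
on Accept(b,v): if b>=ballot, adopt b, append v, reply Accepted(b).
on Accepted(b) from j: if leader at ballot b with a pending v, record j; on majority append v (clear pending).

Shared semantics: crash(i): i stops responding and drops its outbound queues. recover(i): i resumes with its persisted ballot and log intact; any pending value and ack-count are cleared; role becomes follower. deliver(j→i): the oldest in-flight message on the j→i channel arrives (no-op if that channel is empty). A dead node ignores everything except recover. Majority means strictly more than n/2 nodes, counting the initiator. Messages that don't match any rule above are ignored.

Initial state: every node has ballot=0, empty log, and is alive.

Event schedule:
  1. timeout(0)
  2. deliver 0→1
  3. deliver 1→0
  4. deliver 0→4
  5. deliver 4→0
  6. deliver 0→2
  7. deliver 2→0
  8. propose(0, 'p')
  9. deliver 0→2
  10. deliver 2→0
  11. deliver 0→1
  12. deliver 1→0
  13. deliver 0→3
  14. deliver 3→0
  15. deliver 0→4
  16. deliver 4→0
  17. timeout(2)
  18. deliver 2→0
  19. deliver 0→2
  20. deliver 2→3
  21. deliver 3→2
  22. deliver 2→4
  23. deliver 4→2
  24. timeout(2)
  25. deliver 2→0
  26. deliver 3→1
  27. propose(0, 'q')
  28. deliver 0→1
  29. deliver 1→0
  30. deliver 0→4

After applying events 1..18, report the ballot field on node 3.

after 1 — timeout(0): n0:cand/b5/[-]
after 2 — deliver 0→1: n1:foll/b5/[-]
after 3 — deliver 1→0: ·
after 4 — deliver 0→4: n4:foll/b5/[-]
after 5 — deliver 4→0: n0:lead/b5/[-]
after 6 — deliver 0→2: n2:foll/b5/[-]
after 7 — deliver 2→0: ·
after 8 — propose(0,'p'): ·
after 9 — deliver 0→2: n2:foll/b5/[p]
after 10 — deliver 2→0: ·
after 11 — deliver 0→1: n1:foll/b5/[p]
after 12 — deliver 1→0: n0:lead/b5/[p]
after 13 — deliver 0→3: n3:foll/b5/[-]
after 14 — deliver 3→0: ·
after 15 — deliver 0→4: n4:foll/b5/[p]
after 16 — deliver 4→0: ·
after 17 — timeout(2): n2:cand/b12/[p]
after 18 — deliver 2→0: n0:foll/b12/[p]

5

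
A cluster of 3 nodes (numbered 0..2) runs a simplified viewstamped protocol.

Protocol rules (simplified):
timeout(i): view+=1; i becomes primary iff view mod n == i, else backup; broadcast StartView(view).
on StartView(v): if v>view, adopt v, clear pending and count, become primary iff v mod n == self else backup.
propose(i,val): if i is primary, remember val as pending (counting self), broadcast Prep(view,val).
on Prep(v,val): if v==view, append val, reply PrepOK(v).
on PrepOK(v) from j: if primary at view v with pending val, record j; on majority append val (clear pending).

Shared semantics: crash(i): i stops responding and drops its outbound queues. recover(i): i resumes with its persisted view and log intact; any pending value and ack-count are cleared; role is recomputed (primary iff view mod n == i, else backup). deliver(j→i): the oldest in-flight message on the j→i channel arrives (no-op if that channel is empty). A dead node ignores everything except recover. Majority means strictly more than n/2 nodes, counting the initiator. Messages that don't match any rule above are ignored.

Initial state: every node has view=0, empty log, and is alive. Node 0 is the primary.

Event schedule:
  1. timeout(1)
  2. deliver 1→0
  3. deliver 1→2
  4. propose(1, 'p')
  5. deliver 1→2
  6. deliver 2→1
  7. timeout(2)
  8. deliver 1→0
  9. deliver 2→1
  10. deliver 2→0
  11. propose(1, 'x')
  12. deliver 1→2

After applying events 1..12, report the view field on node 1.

step 1 timeout(1): 1={prim,v=1,log=-}
step 2 deliver 1→0: 0={back,v=1,log=-}
step 3 deliver 1→2: 2={back,v=1,log=-}
step 4 propose(1,'p'): —
step 5 deliver 1→2: 2={back,v=1,log=p}
step 6 deliver 2→1: 1={prim,v=1,log=p}
step 7 timeout(2): 2={prim,v=2,log=p}
step 8 deliver 1→0: 0={back,v=1,log=p}
step 9 deliver 2→1: 1={back,v=2,log=p}
step 10 deliver 2→0: 0={back,v=2,log=p}
step 11 propose(1,'x'): —
step 12 deliver 1→2: —

2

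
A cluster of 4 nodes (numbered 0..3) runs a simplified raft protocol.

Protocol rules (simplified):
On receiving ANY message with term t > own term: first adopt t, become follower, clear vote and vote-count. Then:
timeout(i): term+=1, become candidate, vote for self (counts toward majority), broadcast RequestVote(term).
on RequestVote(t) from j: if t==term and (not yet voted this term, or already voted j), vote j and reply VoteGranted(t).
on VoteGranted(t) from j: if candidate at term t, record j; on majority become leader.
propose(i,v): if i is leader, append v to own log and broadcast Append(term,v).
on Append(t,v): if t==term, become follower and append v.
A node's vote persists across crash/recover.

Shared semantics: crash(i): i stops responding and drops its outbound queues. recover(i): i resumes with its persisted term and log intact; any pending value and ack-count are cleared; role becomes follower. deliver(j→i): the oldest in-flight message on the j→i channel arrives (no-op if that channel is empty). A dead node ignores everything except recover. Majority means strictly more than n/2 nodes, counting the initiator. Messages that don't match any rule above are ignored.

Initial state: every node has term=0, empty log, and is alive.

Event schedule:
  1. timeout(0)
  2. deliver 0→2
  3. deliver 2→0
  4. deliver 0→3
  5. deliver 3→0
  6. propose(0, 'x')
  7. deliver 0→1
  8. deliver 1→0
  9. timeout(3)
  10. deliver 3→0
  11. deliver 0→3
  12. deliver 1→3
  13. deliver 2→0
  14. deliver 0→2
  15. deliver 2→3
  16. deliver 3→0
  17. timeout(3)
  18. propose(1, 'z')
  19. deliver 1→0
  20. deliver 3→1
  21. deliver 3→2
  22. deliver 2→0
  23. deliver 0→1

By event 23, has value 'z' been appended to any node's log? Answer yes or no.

no

[1] timeout(0) → N0(cand t1 [-])
[2] deliver 0→2 → N2(foll t1 [-])
[3] deliver 2→0 → ∅
[4] deliver 0→3 → N3(foll t1 [-])
[5] deliver 3→0 → N0(lead t1 [-])
[6] propose(0,'x') → N0(lead t1 [x])
[7] deliver 0→1 → N1(foll t1 [-])
[8] deliver 1→0 → ∅
[9] timeout(3) → N3(cand t2 [-])
[10] deliver 3→0 → N0(foll t2 [x])
[11] deliver 0→3 → ∅
[12] deliver 1→3 → ∅
[13] deliver 2→0 → ∅
[14] deliver 0→2 → N2(foll t1 [x])
[15] deliver 2→3 → ∅
[16] deliver 3→0 → ∅
[17] timeout(3) → N3(cand t3 [-])
[18] propose(1,'z') → ∅
[19] deliver 1→0 → ∅
[20] deliver 3→1 → N1(foll t2 [-])
[21] deliver 3→2 → N2(foll t2 [x])
[22] deliver 2→0 → ∅
[23] deliver 0→1 → ∅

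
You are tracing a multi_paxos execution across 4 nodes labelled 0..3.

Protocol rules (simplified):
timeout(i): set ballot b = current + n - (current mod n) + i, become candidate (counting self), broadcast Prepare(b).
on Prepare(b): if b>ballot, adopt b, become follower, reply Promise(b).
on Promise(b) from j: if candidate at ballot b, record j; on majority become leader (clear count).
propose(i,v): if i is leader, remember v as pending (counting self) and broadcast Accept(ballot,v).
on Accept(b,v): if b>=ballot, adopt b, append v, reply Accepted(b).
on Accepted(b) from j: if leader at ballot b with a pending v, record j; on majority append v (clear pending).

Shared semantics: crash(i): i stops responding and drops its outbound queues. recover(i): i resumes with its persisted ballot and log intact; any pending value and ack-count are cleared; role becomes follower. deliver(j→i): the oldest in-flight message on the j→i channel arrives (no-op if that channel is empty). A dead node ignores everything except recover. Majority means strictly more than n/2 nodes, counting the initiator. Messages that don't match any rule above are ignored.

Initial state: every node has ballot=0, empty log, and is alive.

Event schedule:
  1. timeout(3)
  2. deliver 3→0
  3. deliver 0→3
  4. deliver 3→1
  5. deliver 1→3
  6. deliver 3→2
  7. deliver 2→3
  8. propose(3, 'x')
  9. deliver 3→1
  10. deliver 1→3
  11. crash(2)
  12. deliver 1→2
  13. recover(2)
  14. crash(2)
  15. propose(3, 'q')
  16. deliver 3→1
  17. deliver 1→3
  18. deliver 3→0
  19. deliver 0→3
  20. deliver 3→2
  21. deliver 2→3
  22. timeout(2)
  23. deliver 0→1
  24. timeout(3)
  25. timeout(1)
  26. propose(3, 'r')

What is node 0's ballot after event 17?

7

[1] timeout(3) → N3(cand b7 [-])
[2] deliver 3→0 → N0(foll b7 [-])
[3] deliver 0→3 → ∅
[4] deliver 3→1 → N1(foll b7 [-])
[5] deliver 1→3 → N3(lead b7 [-])
[6] deliver 3→2 → N2(foll b7 [-])
[7] deliver 2→3 → ∅
[8] propose(3,'x') → ∅
[9] deliver 3→1 → N1(foll b7 [x])
[10] deliver 1→3 → ∅
[11] crash(2) → N2(✗foll b7 [-])
[12] deliver 1→2 → ∅
[13] recover(2) → N2(foll b7 [-])
[14] crash(2) → N2(✗foll b7 [-])
[15] propose(3,'q') → ∅
[16] deliver 3→1 → N1(foll b7 [x,q])
[17] deliver 1→3 → ∅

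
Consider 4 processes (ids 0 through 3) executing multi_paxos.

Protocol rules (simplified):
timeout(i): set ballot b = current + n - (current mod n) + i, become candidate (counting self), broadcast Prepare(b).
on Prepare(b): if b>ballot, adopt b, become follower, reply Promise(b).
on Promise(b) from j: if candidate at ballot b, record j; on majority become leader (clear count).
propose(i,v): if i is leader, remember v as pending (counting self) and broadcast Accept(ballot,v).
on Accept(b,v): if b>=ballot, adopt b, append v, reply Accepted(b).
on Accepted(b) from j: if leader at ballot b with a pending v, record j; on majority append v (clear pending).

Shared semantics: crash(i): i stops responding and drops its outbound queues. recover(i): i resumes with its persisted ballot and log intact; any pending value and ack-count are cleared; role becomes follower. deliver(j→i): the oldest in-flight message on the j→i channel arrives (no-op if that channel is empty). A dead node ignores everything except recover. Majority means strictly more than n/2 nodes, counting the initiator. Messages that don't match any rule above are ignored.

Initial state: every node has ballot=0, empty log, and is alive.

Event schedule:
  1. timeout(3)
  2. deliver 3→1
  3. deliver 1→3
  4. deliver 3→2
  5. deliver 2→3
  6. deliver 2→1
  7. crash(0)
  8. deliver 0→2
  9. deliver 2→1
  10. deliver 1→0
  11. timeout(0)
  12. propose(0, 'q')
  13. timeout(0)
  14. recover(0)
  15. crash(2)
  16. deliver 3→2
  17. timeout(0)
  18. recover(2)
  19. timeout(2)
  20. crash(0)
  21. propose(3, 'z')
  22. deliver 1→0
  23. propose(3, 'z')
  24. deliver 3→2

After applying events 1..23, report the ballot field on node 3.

7

[1] timeout(3) → N3(cand b7 [-])
[2] deliver 3→1 → N1(foll b7 [-])
[3] deliver 1→3 → ∅
[4] deliver 3→2 → N2(foll b7 [-])
[5] deliver 2→3 → N3(lead b7 [-])
[6] deliver 2→1 → ∅
[7] crash(0) → N0(✗foll b0 [-])
[8] deliver 0→2 → ∅
[9] deliver 2→1 → ∅
[10] deliver 1→0 → ∅
[11] timeout(0) → ∅
[12] propose(0,'q') → ∅
[13] timeout(0) → ∅
[14] recover(0) → N0(foll b0 [-])
[15] crash(2) → N2(✗foll b7 [-])
[16] deliver 3→2 → ∅
[17] timeout(0) → N0(cand b4 [-])
[18] recover(2) → N2(foll b7 [-])
[19] timeout(2) → N2(cand b10 [-])
[20] crash(0) → N0(✗cand b4 [-])
[21] propose(3,'z') → ∅
[22] deliver 1→0 → ∅
[23] propose(3,'z') → ∅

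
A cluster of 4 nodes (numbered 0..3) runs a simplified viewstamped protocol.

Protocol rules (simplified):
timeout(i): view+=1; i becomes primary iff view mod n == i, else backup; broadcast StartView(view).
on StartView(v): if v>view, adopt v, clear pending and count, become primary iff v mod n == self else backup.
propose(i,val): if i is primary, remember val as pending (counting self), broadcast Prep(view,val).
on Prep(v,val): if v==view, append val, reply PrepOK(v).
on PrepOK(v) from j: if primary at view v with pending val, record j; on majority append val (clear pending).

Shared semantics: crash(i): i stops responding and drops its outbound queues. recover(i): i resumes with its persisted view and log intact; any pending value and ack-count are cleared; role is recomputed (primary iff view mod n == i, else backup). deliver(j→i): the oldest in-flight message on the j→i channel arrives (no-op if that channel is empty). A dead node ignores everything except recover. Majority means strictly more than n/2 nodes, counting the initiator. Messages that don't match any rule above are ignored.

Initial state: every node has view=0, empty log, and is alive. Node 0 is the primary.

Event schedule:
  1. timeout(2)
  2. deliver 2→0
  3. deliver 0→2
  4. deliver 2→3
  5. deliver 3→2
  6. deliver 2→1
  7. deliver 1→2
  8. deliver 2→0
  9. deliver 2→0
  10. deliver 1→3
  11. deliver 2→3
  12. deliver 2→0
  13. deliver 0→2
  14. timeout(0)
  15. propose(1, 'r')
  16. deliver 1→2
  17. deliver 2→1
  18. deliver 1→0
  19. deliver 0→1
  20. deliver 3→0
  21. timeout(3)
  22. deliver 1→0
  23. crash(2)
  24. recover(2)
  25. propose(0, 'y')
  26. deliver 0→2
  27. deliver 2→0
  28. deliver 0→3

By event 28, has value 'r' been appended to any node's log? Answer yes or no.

step 1 timeout(2): 2={back,v=1,log=-}
step 2 deliver 2→0: 0={back,v=1,log=-}
step 3 deliver 0→2: —
step 4 deliver 2→3: 3={back,v=1,log=-}
step 5 deliver 3→2: —
step 6 deliver 2→1: 1={prim,v=1,log=-}
step 7 deliver 1→2: —
step 8 deliver 2→0: —
step 9 deliver 2→0: —
step 10 deliver 1→3: —
step 11 deliver 2→3: —
step 12 deliver 2→0: —
step 13 deliver 0→2: —
step 14 timeout(0): 0={back,v=2,log=-}
step 15 propose(1,'r'): —
step 16 deliver 1→2: 2={back,v=1,log=r}
step 17 deliver 2→1: —
step 18 deliver 1→0: —
step 19 deliver 0→1: 1={back,v=2,log=-}
step 20 deliver 3→0: —
step 21 timeout(3): 3={back,v=2,log=-}
step 22 deliver 1→0: —
step 23 crash(2): 2={✗back,v=1,log=r}
step 24 recover(2): 2={back,v=1,log=r}
step 25 propose(0,'y'): —
step 26 deliver 0→2: 2={prim,v=2,log=r}
step 27 deliver 2→0: —
step 28 deliver 0→3: —

yes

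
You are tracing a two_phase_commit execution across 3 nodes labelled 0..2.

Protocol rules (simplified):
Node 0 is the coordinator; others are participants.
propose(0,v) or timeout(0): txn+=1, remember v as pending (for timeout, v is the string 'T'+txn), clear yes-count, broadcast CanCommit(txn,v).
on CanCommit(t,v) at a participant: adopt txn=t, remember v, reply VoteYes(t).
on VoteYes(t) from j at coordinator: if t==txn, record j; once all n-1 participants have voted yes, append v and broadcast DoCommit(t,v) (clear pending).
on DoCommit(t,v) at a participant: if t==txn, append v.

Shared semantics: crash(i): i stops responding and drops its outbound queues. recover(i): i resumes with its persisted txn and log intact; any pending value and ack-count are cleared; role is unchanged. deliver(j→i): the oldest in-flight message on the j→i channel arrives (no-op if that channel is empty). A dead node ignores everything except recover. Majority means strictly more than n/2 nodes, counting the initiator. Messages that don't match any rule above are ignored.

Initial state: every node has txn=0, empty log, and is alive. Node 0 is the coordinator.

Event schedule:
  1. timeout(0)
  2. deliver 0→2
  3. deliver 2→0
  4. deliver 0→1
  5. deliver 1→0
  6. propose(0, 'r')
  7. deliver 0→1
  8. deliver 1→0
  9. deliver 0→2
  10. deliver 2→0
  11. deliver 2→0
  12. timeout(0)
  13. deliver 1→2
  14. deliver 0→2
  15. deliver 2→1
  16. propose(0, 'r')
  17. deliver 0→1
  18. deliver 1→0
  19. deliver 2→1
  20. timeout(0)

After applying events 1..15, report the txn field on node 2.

2

after 1 — timeout(0): n0:coor/t1/[-]
after 2 — deliver 0→2: n2:part/t1/[-]
after 3 — deliver 2→0: ·
after 4 — deliver 0→1: n1:part/t1/[-]
after 5 — deliver 1→0: n0:coor/t1/[T1]
after 6 — propose(0,'r'): n0:coor/t2/[T1]
after 7 — deliver 0→1: n1:part/t1/[T1]
after 8 — deliver 1→0: ·
after 9 — deliver 0→2: n2:part/t1/[T1]
after 10 — deliver 2→0: ·
after 11 — deliver 2→0: ·
after 12 — timeout(0): n0:coor/t3/[T1]
after 13 — deliver 1→2: ·
after 14 — deliver 0→2: n2:part/t2/[T1]
after 15 — deliver 2→1: ·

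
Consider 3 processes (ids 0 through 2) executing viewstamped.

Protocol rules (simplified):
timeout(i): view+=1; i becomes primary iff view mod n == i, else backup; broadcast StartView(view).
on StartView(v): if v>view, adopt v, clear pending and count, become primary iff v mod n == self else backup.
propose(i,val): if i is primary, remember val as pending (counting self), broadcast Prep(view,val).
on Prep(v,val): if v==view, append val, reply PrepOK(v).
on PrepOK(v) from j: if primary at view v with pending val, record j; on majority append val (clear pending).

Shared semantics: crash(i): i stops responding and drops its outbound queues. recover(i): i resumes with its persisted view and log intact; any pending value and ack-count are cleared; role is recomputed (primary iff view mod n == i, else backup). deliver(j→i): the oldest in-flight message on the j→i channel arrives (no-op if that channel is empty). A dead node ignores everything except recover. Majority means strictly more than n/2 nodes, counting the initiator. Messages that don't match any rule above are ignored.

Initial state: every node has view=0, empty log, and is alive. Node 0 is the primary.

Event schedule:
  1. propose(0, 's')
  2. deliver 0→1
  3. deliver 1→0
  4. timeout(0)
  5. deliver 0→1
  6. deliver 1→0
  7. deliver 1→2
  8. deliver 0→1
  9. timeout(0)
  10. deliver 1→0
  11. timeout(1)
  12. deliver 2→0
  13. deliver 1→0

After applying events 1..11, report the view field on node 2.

0

after 1 — propose(0,'s'): ·
after 2 — deliver 0→1: n1:back/v0/[s]
after 3 — deliver 1→0: n0:prim/v0/[s]
after 4 — timeout(0): n0:back/v1/[s]
after 5 — deliver 0→1: n1:prim/v1/[s]
after 6 — deliver 1→0: ·
after 7 — deliver 1→2: ·
after 8 — deliver 0→1: ·
after 9 — timeout(0): n0:back/v2/[s]
after 10 — deliver 1→0: ·
after 11 — timeout(1): n1:back/v2/[s]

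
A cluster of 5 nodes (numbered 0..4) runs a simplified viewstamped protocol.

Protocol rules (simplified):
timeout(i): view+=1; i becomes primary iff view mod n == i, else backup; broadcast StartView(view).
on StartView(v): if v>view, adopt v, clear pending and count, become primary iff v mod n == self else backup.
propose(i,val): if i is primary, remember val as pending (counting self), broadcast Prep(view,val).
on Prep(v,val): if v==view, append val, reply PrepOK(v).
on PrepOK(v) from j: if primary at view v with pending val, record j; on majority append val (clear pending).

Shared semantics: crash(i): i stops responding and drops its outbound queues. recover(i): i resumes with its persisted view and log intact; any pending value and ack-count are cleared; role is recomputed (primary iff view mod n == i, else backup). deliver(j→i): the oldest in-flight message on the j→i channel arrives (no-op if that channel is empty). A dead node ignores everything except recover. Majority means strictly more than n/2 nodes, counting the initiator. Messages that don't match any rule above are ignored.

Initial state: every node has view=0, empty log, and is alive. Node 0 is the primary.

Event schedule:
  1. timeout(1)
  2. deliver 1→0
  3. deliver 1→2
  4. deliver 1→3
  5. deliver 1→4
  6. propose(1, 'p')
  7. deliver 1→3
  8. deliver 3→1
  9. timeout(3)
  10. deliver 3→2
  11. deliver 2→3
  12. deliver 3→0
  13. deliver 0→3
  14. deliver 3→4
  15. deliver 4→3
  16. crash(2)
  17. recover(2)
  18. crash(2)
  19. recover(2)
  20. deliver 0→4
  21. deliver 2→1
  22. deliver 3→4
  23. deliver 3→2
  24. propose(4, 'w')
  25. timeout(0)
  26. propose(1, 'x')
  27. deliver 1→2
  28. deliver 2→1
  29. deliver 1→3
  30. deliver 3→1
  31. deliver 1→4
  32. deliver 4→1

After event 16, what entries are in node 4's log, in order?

[1] timeout(1) → N1(prim v1 [-])
[2] deliver 1→0 → N0(back v1 [-])
[3] deliver 1→2 → N2(back v1 [-])
[4] deliver 1→3 → N3(back v1 [-])
[5] deliver 1→4 → N4(back v1 [-])
[6] propose(1,'p') → ∅
[7] deliver 1→3 → N3(back v1 [p])
[8] deliver 3→1 → ∅
[9] timeout(3) → N3(back v2 [p])
[10] deliver 3→2 → N2(prim v2 [-])
[11] deliver 2→3 → ∅
[12] deliver 3→0 → N0(back v2 [-])
[13] deliver 0→3 → ∅
[14] deliver 3→4 → N4(back v2 [-])
[15] deliver 4→3 → ∅
[16] crash(2) → N2(✗prim v2 [-])

empty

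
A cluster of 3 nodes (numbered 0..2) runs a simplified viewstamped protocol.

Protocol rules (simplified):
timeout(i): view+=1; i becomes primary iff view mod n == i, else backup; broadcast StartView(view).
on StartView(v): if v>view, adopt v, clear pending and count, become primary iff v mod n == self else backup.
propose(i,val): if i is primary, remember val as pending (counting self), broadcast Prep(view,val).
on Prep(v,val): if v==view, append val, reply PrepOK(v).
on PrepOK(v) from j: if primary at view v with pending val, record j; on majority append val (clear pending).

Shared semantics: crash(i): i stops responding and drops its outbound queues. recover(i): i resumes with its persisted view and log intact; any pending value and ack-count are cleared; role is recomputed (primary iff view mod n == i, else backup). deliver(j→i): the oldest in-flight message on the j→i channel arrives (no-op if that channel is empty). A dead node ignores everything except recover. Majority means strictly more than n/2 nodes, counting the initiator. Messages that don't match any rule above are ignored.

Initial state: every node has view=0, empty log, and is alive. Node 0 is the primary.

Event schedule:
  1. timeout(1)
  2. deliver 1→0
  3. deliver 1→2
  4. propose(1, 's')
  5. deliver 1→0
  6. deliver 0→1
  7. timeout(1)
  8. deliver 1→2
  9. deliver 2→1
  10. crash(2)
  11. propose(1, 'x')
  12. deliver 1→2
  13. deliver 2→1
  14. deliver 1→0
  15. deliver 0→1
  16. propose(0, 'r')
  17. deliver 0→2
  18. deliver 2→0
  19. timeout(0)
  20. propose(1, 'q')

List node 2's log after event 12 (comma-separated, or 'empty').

1. timeout(1):  <1:prim v1 ->
2. deliver 1→0:  <0:back v1 ->
3. deliver 1→2:  <2:back v1 ->
4. propose(1,'s'):  nop
5. deliver 1→0:  <0:back v1 s>
6. deliver 0→1:  <1:prim v1 s>
7. timeout(1):  <1:back v2 s>
8. deliver 1→2:  <2:back v1 s>
9. deliver 2→1:  nop
10. crash(2):  <2:✗back v1 s>
11. propose(1,'x'):  nop
12. deliver 1→2:  nop

s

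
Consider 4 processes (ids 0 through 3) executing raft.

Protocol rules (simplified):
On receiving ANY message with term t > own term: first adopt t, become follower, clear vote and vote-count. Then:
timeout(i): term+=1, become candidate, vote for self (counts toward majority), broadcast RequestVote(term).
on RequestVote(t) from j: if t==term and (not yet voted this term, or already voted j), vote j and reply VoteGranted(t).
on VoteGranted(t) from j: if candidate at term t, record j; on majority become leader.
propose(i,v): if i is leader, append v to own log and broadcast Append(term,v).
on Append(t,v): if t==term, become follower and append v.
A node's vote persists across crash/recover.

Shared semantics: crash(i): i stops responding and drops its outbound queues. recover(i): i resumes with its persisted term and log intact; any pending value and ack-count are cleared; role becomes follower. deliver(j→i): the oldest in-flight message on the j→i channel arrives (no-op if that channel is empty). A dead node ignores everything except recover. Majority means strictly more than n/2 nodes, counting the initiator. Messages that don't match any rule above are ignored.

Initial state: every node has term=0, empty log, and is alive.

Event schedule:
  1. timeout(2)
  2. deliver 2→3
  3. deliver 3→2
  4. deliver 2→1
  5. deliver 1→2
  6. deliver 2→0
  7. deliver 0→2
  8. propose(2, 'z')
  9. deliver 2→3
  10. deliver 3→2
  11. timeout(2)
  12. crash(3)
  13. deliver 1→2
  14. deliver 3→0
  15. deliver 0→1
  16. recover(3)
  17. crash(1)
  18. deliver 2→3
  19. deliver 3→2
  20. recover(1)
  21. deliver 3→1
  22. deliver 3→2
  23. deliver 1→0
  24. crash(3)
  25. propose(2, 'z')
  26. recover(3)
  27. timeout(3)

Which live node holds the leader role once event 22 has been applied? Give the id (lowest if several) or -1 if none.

-1

after 1 — timeout(2): n2:cand/t1/[-]
after 2 — deliver 2→3: n3:foll/t1/[-]
after 3 — deliver 3→2: ·
after 4 — deliver 2→1: n1:foll/t1/[-]
after 5 — deliver 1→2: n2:lead/t1/[-]
after 6 — deliver 2→0: n0:foll/t1/[-]
after 7 — deliver 0→2: ·
after 8 — propose(2,'z'): n2:lead/t1/[z]
after 9 — deliver 2→3: n3:foll/t1/[z]
after 10 — deliver 3→2: ·
after 11 — timeout(2): n2:cand/t2/[z]
after 12 — crash(3): n3:✗foll/t1/[z]
after 13 — deliver 1→2: ·
after 14 — deliver 3→0: ·
after 15 — deliver 0→1: ·
after 16 — recover(3): n3:foll/t1/[z]
after 17 — crash(1): n1:✗foll/t1/[-]
after 18 — deliver 2→3: n3:foll/t2/[z]
after 19 — deliver 3→2: ·
after 20 — recover(1): n1:foll/t1/[-]
after 21 — deliver 3→1: ·
after 22 — deliver 3→2: ·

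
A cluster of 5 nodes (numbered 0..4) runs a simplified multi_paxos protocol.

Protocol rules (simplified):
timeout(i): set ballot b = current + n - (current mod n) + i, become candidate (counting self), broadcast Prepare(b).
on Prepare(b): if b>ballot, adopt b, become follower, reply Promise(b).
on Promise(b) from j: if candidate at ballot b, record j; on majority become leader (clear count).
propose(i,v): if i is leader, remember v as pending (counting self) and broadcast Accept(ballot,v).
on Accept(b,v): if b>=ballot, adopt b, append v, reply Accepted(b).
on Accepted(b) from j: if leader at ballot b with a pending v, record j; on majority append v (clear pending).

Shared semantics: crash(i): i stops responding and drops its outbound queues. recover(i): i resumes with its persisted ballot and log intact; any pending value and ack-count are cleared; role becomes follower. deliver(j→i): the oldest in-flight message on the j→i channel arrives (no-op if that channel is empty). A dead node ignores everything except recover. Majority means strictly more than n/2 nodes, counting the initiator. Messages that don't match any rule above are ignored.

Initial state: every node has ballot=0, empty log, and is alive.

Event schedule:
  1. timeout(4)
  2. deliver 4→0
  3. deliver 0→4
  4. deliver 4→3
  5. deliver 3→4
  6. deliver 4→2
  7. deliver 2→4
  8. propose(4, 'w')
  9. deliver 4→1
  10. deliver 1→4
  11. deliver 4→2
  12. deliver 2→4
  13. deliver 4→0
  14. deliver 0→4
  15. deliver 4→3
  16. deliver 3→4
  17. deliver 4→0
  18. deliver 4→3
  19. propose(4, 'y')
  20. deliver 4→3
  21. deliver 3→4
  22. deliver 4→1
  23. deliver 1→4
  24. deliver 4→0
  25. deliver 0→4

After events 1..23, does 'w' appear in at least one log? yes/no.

after 1 — timeout(4): n4:cand/b9/[-]
after 2 — deliver 4→0: n0:foll/b9/[-]
after 3 — deliver 0→4: ·
after 4 — deliver 4→3: n3:foll/b9/[-]
after 5 — deliver 3→4: n4:lead/b9/[-]
after 6 — deliver 4→2: n2:foll/b9/[-]
after 7 — deliver 2→4: ·
after 8 — propose(4,'w'): ·
after 9 — deliver 4→1: n1:foll/b9/[-]
after 10 — deliver 1→4: ·
after 11 — deliver 4→2: n2:foll/b9/[w]
after 12 — deliver 2→4: ·
after 13 — deliver 4→0: n0:foll/b9/[w]
after 14 — deliver 0→4: n4:lead/b9/[w]
after 15 — deliver 4→3: n3:foll/b9/[w]
after 16 — deliver 3→4: ·
after 17 — deliver 4→0: ·
after 18 — deliver 4→3: ·
after 19 — propose(4,'y'): ·
after 20 — deliver 4→3: n3:foll/b9/[w,y]
after 21 — deliver 3→4: ·
after 22 — deliver 4→1: n1:foll/b9/[w]
after 23 — deliver 1→4: n4:lead/b9/[w,y]

yes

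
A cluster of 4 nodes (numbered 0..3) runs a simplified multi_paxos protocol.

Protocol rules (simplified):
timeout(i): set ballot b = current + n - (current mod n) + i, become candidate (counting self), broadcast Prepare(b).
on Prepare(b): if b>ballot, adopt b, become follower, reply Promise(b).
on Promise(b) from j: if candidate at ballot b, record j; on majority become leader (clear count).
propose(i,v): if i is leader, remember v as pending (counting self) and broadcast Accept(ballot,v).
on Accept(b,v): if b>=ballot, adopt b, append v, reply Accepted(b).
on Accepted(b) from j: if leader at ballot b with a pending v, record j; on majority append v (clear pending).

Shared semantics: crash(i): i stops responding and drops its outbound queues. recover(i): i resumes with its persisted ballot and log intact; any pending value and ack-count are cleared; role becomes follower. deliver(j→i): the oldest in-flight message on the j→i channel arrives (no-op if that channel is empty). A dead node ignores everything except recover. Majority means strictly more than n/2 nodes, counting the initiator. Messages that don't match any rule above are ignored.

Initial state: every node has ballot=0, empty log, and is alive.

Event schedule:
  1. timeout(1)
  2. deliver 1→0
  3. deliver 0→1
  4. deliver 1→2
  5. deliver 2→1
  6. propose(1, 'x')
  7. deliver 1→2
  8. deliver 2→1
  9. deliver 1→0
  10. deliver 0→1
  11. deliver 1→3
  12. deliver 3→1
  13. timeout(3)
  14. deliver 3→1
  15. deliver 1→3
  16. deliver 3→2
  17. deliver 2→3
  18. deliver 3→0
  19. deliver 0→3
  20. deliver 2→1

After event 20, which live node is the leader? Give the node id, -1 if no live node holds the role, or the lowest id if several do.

[1] timeout(1) → N1(cand b5 [-])
[2] deliver 1→0 → N0(foll b5 [-])
[3] deliver 0→1 → ∅
[4] deliver 1→2 → N2(foll b5 [-])
[5] deliver 2→1 → N1(lead b5 [-])
[6] propose(1,'x') → ∅
[7] deliver 1→2 → N2(foll b5 [x])
[8] deliver 2→1 → ∅
[9] deliver 1→0 → N0(foll b5 [x])
[10] deliver 0→1 → N1(lead b5 [x])
[11] deliver 1→3 → N3(foll b5 [-])
[12] deliver 3→1 → ∅
[13] timeout(3) → N3(cand b11 [-])
[14] deliver 3→1 → N1(foll b11 [x])
[15] deliver 1→3 → ∅
[16] deliver 3→2 → N2(foll b11 [x])
[17] deliver 2→3 → ∅
[18] deliver 3→0 → N0(foll b11 [x])
[19] deliver 0→3 → N3(lead b11 [-])
[20] deliver 2→1 → ∅

3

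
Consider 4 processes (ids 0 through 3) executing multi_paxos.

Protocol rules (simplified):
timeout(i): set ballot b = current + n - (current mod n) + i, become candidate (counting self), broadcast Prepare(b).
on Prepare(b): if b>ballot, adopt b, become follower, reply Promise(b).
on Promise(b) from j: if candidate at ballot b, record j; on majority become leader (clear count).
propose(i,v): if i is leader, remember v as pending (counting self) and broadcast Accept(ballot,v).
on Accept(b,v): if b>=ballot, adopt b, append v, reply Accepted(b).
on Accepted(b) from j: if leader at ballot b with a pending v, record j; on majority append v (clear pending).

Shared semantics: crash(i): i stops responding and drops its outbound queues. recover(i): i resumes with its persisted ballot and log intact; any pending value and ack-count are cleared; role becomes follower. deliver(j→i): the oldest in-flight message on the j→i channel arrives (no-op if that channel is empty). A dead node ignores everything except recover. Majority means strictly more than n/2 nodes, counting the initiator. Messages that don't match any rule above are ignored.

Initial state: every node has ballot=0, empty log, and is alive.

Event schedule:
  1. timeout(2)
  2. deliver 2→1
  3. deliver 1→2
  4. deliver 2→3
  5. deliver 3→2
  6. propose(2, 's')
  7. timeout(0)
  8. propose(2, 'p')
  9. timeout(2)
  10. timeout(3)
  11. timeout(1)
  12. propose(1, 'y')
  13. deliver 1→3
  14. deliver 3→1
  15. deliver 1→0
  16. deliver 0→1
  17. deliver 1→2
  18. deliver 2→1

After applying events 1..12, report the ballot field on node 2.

10

after 1 — timeout(2): n2:cand/b6/[-]
after 2 — deliver 2→1: n1:foll/b6/[-]
after 3 — deliver 1→2: ·
after 4 — deliver 2→3: n3:foll/b6/[-]
after 5 — deliver 3→2: n2:lead/b6/[-]
after 6 — propose(2,'s'): ·
after 7 — timeout(0): n0:cand/b4/[-]
after 8 — propose(2,'p'): ·
after 9 — timeout(2): n2:cand/b10/[-]
after 10 — timeout(3): n3:cand/b11/[-]
after 11 — timeout(1): n1:cand/b9/[-]
after 12 — propose(1,'y'): ·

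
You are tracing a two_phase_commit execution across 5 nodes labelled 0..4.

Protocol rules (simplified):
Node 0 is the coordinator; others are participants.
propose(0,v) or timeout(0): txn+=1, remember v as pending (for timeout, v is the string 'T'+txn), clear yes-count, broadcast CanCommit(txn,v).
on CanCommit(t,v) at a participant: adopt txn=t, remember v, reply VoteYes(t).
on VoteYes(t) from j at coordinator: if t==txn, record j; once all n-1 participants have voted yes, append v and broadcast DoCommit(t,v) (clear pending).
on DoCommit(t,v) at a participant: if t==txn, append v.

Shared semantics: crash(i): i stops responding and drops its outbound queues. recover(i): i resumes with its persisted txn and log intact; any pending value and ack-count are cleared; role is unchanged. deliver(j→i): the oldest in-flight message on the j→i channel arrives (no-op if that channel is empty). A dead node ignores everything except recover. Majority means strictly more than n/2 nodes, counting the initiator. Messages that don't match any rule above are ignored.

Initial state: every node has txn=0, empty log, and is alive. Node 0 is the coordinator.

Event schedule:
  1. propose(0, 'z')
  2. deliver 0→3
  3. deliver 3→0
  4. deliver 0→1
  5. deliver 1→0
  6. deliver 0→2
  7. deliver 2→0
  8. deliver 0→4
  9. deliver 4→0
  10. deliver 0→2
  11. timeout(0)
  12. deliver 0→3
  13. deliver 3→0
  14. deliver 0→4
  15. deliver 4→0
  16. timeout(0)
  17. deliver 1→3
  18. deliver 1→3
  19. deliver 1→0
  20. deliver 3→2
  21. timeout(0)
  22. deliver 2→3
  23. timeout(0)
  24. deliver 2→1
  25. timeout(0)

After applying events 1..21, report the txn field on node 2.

1

step 1 propose(0,'z'): 0={coor,t=1,log=-}
step 2 deliver 0→3: 3={part,t=1,log=-}
step 3 deliver 3→0: —
step 4 deliver 0→1: 1={part,t=1,log=-}
step 5 deliver 1→0: —
step 6 deliver 0→2: 2={part,t=1,log=-}
step 7 deliver 2→0: —
step 8 deliver 0→4: 4={part,t=1,log=-}
step 9 deliver 4→0: 0={coor,t=1,log=z}
step 10 deliver 0→2: 2={part,t=1,log=z}
step 11 timeout(0): 0={coor,t=2,log=z}
step 12 deliver 0→3: 3={part,t=1,log=z}
step 13 deliver 3→0: —
step 14 deliver 0→4: 4={part,t=1,log=z}
step 15 deliver 4→0: —
step 16 timeout(0): 0={coor,t=3,log=z}
step 17 deliver 1→3: —
step 18 deliver 1→3: —
step 19 deliver 1→0: —
step 20 deliver 3→2: —
step 21 timeout(0): 0={coor,t=4,log=z}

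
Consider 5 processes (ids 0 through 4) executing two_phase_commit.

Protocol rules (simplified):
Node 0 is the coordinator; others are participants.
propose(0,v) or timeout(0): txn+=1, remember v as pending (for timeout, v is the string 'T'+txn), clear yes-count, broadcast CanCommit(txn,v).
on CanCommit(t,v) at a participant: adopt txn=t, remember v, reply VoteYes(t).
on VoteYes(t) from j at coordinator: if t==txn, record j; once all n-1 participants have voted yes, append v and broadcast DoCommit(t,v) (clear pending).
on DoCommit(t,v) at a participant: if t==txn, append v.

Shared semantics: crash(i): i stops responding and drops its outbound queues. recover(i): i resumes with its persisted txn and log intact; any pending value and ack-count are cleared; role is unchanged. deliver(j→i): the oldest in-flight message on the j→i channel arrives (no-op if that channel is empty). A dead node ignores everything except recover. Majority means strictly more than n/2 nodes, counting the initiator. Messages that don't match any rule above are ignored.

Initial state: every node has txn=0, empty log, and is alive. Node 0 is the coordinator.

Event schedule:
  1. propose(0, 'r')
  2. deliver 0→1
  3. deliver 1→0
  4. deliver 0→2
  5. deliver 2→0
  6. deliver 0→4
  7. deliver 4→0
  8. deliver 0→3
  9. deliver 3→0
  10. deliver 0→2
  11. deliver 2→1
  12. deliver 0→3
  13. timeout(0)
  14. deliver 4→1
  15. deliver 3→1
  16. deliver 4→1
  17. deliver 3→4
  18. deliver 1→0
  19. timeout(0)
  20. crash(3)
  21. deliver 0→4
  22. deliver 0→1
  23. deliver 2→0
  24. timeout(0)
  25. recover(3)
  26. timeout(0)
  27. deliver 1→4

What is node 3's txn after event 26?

1

e1 propose(0,'r'): 0[coor,t=1,-]
e2 deliver 0→1: 1[part,t=1,-]
e3 deliver 1→0: ·
e4 deliver 0→2: 2[part,t=1,-]
e5 deliver 2→0: ·
e6 deliver 0→4: 4[part,t=1,-]
e7 deliver 4→0: ·
e8 deliver 0→3: 3[part,t=1,-]
e9 deliver 3→0: 0[coor,t=1,r]
e10 deliver 0→2: 2[part,t=1,r]
e11 deliver 2→1: ·
e12 deliver 0→3: 3[part,t=1,r]
e13 timeout(0): 0[coor,t=2,r]
e14 deliver 4→1: ·
e15 deliver 3→1: ·
e16 deliver 4→1: ·
e17 deliver 3→4: ·
e18 deliver 1→0: ·
e19 timeout(0): 0[coor,t=3,r]
e20 crash(3): 3[✗part,t=1,r]
e21 deliver 0→4: 4[part,t=1,r]
e22 deliver 0→1: 1[part,t=1,r]
e23 deliver 2→0: ·
e24 timeout(0): 0[coor,t=4,r]
e25 recover(3): 3[part,t=1,r]
e26 timeout(0): 0[coor,t=5,r]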